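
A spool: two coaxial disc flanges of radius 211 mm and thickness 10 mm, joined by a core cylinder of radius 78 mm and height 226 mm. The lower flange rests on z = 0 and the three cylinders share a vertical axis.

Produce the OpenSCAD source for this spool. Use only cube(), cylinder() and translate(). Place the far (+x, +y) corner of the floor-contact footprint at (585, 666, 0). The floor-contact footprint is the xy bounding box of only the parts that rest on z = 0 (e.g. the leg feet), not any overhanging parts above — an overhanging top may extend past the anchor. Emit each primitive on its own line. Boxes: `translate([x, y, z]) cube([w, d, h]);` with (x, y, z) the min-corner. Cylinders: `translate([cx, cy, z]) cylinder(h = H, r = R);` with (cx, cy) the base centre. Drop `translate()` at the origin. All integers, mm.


translate([374, 455, 0]) cylinder(h = 10, r = 211);
translate([374, 455, 10]) cylinder(h = 226, r = 78);
translate([374, 455, 236]) cylinder(h = 10, r = 211);


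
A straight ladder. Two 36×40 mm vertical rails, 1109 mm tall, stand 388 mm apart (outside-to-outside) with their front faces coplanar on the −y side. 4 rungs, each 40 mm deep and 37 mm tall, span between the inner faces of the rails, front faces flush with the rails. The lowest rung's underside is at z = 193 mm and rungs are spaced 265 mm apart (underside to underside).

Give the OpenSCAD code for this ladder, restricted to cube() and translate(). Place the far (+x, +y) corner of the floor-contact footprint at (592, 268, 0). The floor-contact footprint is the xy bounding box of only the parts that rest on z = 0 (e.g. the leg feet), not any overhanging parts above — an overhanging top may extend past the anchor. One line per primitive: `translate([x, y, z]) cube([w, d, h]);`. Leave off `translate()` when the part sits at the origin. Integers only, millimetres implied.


translate([204, 228, 0]) cube([36, 40, 1109]);
translate([556, 228, 0]) cube([36, 40, 1109]);
translate([240, 228, 193]) cube([316, 40, 37]);
translate([240, 228, 458]) cube([316, 40, 37]);
translate([240, 228, 723]) cube([316, 40, 37]);
translate([240, 228, 988]) cube([316, 40, 37]);


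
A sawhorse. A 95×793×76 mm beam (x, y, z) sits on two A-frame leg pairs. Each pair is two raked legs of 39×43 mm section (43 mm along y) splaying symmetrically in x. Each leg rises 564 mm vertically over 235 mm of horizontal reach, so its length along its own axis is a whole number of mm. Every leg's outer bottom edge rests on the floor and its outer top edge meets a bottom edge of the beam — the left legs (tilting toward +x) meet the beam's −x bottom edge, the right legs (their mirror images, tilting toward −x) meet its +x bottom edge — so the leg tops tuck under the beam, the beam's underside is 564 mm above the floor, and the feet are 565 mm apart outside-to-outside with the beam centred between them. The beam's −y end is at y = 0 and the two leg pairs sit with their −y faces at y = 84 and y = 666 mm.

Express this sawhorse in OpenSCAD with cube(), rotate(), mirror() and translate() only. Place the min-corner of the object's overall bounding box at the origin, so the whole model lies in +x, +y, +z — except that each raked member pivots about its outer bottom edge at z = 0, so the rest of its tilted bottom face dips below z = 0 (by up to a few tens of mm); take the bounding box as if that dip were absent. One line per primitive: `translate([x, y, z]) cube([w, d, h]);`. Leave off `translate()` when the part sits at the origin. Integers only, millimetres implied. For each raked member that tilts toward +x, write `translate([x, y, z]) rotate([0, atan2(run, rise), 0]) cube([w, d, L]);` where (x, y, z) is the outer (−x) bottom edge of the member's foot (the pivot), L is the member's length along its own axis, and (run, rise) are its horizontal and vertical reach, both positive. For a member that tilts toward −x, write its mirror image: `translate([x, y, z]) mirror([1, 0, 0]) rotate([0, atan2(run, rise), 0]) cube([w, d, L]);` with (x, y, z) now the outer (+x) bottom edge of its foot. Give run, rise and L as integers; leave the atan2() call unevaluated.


translate([235, 0, 564]) cube([95, 793, 76]);
translate([0, 84, 0]) rotate([0, atan2(235, 564), 0]) cube([39, 43, 611]);
translate([565, 84, 0]) mirror([1, 0, 0]) rotate([0, atan2(235, 564), 0]) cube([39, 43, 611]);
translate([0, 666, 0]) rotate([0, atan2(235, 564), 0]) cube([39, 43, 611]);
translate([565, 666, 0]) mirror([1, 0, 0]) rotate([0, atan2(235, 564), 0]) cube([39, 43, 611]);


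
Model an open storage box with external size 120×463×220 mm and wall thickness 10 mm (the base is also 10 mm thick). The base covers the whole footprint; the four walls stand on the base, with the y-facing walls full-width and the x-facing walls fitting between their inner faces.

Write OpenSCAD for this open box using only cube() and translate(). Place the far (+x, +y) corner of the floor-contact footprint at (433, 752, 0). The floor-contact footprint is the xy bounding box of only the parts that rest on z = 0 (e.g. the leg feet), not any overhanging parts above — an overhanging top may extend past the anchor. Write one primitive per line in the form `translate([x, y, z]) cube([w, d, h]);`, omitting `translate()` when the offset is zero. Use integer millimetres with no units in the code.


translate([313, 289, 0]) cube([120, 463, 10]);
translate([313, 289, 10]) cube([120, 10, 210]);
translate([313, 742, 10]) cube([120, 10, 210]);
translate([313, 299, 10]) cube([10, 443, 210]);
translate([423, 299, 10]) cube([10, 443, 210]);


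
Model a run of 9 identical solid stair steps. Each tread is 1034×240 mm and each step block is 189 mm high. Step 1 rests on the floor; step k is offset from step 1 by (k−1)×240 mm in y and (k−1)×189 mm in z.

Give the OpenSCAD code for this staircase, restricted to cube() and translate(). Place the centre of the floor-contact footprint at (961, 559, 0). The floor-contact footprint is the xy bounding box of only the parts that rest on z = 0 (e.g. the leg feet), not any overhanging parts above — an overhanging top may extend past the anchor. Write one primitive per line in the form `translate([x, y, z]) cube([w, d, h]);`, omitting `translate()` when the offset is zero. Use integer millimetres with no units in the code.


translate([444, 439, 0]) cube([1034, 240, 189]);
translate([444, 679, 189]) cube([1034, 240, 189]);
translate([444, 919, 378]) cube([1034, 240, 189]);
translate([444, 1159, 567]) cube([1034, 240, 189]);
translate([444, 1399, 756]) cube([1034, 240, 189]);
translate([444, 1639, 945]) cube([1034, 240, 189]);
translate([444, 1879, 1134]) cube([1034, 240, 189]);
translate([444, 2119, 1323]) cube([1034, 240, 189]);
translate([444, 2359, 1512]) cube([1034, 240, 189]);


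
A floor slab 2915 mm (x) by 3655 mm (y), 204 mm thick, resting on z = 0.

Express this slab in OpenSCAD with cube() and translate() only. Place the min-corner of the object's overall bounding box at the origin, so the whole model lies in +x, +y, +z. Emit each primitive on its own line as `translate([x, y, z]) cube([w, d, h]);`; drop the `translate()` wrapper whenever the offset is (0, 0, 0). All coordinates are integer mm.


cube([2915, 3655, 204]);


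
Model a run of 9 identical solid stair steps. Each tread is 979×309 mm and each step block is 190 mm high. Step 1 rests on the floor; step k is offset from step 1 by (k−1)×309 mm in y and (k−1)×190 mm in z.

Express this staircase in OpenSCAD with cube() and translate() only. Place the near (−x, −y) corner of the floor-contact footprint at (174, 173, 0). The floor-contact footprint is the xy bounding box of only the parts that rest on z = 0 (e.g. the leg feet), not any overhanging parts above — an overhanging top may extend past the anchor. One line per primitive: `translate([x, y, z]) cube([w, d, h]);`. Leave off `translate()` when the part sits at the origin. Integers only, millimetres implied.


translate([174, 173, 0]) cube([979, 309, 190]);
translate([174, 482, 190]) cube([979, 309, 190]);
translate([174, 791, 380]) cube([979, 309, 190]);
translate([174, 1100, 570]) cube([979, 309, 190]);
translate([174, 1409, 760]) cube([979, 309, 190]);
translate([174, 1718, 950]) cube([979, 309, 190]);
translate([174, 2027, 1140]) cube([979, 309, 190]);
translate([174, 2336, 1330]) cube([979, 309, 190]);
translate([174, 2645, 1520]) cube([979, 309, 190]);


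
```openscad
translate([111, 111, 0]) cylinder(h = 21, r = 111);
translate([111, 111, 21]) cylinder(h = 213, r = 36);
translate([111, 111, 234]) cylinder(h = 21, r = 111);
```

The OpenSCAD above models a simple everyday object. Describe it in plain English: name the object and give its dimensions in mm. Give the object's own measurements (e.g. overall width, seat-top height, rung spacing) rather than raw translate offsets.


A spool: two coaxial disc flanges of radius 111 mm and thickness 21 mm, joined by a core cylinder of radius 36 mm and height 213 mm. The lower flange rests on z = 0 and the three cylinders share a vertical axis.


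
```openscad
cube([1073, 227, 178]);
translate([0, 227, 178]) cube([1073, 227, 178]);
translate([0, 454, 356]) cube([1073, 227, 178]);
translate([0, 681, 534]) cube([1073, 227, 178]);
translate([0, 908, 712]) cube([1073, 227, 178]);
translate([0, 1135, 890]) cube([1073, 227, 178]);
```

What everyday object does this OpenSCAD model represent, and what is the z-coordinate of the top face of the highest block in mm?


A staircase. The total rise is 1068 mm.

6 identical blocks, each offset up and back from the previous — a staircase. Each step is 178 mm tall and there are 6 of them, so the total rise is 6 × 178 = 1068 mm.


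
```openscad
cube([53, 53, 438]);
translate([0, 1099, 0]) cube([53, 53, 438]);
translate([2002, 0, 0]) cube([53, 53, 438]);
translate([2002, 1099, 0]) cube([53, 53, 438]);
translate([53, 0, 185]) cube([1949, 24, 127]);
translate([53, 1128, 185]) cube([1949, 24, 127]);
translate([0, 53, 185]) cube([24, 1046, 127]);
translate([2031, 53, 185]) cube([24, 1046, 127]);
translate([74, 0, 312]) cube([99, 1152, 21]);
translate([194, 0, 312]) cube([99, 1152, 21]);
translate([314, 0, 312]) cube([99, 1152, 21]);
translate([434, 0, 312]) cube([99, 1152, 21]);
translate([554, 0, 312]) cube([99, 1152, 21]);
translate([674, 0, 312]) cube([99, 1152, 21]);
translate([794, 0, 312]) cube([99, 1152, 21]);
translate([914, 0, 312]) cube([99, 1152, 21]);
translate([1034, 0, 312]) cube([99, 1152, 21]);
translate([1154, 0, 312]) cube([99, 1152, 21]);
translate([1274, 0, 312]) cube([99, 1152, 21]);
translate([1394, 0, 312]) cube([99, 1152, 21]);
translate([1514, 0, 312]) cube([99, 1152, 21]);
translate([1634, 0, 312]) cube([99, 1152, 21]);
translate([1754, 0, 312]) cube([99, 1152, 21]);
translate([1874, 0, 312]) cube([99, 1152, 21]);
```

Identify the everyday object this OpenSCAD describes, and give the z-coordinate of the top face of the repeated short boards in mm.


A bed frame. The slat-top height is 333 mm.

Four posts, four rails, and a row of slats — a bed frame. Slats sit on the rails at z = 185 + 127 = 312; with slat thickness 21, the top is 333 mm.


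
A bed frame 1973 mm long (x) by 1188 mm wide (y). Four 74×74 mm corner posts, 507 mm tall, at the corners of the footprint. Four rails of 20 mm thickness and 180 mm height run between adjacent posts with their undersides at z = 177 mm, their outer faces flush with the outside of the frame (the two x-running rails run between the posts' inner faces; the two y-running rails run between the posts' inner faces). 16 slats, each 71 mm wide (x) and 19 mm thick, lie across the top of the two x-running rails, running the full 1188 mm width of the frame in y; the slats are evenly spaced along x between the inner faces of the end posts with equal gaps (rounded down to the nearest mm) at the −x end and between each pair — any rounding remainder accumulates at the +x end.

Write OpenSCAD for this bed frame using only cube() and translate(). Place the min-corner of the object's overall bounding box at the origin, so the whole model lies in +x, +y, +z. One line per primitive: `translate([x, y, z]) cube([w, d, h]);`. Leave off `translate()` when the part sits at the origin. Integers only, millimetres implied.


// slat z = rail_z + rail_h = 177 + 180 = 357
// slat gap = ⌊(1825 − 16·71) / 17⌋ = 40
cube([74, 74, 507]);
translate([0, 1114, 0]) cube([74, 74, 507]);
translate([1899, 0, 0]) cube([74, 74, 507]);
translate([1899, 1114, 0]) cube([74, 74, 507]);
translate([74, 0, 177]) cube([1825, 20, 180]);
translate([74, 1168, 177]) cube([1825, 20, 180]);
translate([0, 74, 177]) cube([20, 1040, 180]);
translate([1953, 74, 177]) cube([20, 1040, 180]);
translate([114, 0, 357]) cube([71, 1188, 19]);
translate([225, 0, 357]) cube([71, 1188, 19]);
translate([336, 0, 357]) cube([71, 1188, 19]);
translate([447, 0, 357]) cube([71, 1188, 19]);
translate([558, 0, 357]) cube([71, 1188, 19]);
translate([669, 0, 357]) cube([71, 1188, 19]);
translate([780, 0, 357]) cube([71, 1188, 19]);
translate([891, 0, 357]) cube([71, 1188, 19]);
translate([1002, 0, 357]) cube([71, 1188, 19]);
translate([1113, 0, 357]) cube([71, 1188, 19]);
translate([1224, 0, 357]) cube([71, 1188, 19]);
translate([1335, 0, 357]) cube([71, 1188, 19]);
translate([1446, 0, 357]) cube([71, 1188, 19]);
translate([1557, 0, 357]) cube([71, 1188, 19]);
translate([1668, 0, 357]) cube([71, 1188, 19]);
translate([1779, 0, 357]) cube([71, 1188, 19]);


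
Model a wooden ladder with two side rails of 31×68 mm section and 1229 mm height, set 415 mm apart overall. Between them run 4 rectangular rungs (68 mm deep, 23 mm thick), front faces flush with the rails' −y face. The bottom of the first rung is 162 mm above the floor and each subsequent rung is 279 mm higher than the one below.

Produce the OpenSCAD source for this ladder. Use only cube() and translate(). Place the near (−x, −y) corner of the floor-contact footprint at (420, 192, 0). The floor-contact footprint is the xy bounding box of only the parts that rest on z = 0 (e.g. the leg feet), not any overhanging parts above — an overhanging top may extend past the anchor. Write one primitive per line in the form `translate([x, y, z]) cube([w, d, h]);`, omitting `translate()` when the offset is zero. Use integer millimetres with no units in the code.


translate([420, 192, 0]) cube([31, 68, 1229]);
translate([804, 192, 0]) cube([31, 68, 1229]);
translate([451, 192, 162]) cube([353, 68, 23]);
translate([451, 192, 441]) cube([353, 68, 23]);
translate([451, 192, 720]) cube([353, 68, 23]);
translate([451, 192, 999]) cube([353, 68, 23]);


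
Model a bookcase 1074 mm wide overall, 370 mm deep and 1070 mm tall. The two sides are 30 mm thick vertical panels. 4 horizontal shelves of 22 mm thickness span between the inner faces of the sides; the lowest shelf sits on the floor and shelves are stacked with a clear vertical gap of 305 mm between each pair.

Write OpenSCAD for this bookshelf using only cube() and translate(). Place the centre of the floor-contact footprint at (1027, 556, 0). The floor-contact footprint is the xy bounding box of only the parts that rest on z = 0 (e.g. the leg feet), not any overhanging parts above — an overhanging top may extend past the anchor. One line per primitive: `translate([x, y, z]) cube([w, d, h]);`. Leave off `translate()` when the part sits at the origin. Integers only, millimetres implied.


translate([490, 371, 0]) cube([30, 370, 1070]);
translate([1534, 371, 0]) cube([30, 370, 1070]);
translate([520, 371, 0]) cube([1014, 370, 22]);
translate([520, 371, 327]) cube([1014, 370, 22]);
translate([520, 371, 654]) cube([1014, 370, 22]);
translate([520, 371, 981]) cube([1014, 370, 22]);


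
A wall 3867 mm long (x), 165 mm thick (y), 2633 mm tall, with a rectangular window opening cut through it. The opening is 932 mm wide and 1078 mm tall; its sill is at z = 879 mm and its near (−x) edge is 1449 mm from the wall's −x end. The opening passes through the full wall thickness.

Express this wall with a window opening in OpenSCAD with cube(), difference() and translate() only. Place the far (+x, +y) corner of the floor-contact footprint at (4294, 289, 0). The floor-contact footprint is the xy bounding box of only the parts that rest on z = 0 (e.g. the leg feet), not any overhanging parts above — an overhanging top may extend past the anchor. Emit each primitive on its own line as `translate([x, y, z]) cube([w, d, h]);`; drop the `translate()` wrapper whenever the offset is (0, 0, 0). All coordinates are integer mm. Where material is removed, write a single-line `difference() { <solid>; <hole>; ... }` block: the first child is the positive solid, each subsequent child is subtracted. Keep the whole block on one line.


difference() { translate([427, 124, 0]) cube([3867, 165, 2633]); translate([1876, 124, 879]) cube([932, 165, 1078]); }


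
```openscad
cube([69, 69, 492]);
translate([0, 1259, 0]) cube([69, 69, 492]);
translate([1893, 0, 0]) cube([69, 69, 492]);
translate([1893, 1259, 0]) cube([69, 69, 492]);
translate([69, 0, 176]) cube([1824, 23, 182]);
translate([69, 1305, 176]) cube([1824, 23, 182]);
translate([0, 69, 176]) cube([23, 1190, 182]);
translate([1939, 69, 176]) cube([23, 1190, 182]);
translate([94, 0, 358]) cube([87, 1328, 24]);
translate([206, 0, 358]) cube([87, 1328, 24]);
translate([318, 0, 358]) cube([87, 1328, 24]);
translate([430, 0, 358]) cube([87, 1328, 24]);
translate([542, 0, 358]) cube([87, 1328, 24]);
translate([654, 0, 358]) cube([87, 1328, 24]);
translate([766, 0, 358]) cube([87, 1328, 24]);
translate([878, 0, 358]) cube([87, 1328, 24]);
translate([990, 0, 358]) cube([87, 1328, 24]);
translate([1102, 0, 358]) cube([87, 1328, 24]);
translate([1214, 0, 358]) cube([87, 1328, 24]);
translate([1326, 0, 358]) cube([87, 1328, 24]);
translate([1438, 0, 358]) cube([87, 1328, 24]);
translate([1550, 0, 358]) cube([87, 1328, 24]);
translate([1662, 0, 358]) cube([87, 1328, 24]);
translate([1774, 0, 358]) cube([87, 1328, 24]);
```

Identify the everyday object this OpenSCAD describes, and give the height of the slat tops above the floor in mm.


A bed frame. The slat-top height is 382 mm.

Four posts, four rails, and a row of slats — a bed frame. Slats sit on the rails at z = 176 + 182 = 358; with slat thickness 24, the top is 382 mm.


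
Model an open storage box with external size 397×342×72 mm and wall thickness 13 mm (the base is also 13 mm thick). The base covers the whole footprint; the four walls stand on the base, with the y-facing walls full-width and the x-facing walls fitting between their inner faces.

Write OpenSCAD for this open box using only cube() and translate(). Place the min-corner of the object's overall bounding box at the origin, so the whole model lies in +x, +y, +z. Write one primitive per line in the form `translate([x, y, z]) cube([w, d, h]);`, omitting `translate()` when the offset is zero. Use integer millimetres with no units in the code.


cube([397, 342, 13]);
translate([0, 0, 13]) cube([397, 13, 59]);
translate([0, 329, 13]) cube([397, 13, 59]);
translate([0, 13, 13]) cube([13, 316, 59]);
translate([384, 13, 13]) cube([13, 316, 59]);


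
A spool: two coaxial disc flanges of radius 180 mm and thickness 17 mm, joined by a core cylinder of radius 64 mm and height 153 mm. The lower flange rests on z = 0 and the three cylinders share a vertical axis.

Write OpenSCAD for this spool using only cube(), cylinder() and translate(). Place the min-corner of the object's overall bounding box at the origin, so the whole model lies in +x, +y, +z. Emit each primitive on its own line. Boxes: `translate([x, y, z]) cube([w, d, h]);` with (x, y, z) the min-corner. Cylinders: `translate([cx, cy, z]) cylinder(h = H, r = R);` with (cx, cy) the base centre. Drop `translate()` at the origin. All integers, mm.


translate([180, 180, 0]) cylinder(h = 17, r = 180);
translate([180, 180, 17]) cylinder(h = 153, r = 64);
translate([180, 180, 170]) cylinder(h = 17, r = 180);


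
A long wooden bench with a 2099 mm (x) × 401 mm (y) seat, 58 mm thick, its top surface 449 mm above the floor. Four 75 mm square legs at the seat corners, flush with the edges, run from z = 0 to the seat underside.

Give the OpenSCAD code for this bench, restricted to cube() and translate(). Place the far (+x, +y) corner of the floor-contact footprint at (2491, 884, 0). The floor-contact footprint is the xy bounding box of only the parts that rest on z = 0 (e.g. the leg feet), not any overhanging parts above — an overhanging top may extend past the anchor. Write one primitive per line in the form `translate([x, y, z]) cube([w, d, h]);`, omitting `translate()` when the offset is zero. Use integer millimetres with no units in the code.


translate([392, 483, 391]) cube([2099, 401, 58]);
translate([392, 483, 0]) cube([75, 75, 391]);
translate([392, 809, 0]) cube([75, 75, 391]);
translate([2416, 483, 0]) cube([75, 75, 391]);
translate([2416, 809, 0]) cube([75, 75, 391]);


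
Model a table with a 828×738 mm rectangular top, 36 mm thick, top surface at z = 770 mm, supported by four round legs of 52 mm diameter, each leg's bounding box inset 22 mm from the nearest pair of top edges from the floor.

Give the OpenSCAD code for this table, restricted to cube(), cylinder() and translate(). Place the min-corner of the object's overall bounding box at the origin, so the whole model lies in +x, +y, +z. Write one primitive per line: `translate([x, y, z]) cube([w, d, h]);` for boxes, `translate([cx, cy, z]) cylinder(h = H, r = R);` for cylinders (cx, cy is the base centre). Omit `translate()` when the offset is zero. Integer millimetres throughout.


translate([0, 0, 734]) cube([828, 738, 36]);
translate([48, 48, 0]) cylinder(h = 734, r = 26);
translate([780, 48, 0]) cylinder(h = 734, r = 26);
translate([48, 690, 0]) cylinder(h = 734, r = 26);
translate([780, 690, 0]) cylinder(h = 734, r = 26);


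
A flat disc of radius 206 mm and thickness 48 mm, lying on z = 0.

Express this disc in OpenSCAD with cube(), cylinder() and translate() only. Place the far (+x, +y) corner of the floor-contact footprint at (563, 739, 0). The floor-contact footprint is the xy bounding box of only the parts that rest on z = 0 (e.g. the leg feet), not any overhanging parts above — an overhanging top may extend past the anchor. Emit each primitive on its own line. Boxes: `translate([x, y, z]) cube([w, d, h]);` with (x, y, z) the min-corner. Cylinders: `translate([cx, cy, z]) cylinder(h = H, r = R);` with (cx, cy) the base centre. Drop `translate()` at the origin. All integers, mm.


translate([357, 533, 0]) cylinder(h = 48, r = 206);


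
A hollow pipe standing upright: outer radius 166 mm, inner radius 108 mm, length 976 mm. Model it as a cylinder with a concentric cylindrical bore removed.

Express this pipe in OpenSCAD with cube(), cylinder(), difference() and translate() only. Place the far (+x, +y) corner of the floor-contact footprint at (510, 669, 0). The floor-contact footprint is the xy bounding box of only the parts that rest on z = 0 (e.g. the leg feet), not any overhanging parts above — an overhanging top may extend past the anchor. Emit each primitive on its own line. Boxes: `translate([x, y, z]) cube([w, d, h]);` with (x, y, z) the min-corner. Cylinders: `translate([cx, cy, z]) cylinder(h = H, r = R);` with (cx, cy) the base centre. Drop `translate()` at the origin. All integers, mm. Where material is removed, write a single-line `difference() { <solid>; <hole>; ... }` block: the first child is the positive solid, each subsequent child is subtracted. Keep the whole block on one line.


difference() { translate([344, 503, 0]) cylinder(h = 976, r = 166); translate([344, 503, 0]) cylinder(h = 976, r = 108); }


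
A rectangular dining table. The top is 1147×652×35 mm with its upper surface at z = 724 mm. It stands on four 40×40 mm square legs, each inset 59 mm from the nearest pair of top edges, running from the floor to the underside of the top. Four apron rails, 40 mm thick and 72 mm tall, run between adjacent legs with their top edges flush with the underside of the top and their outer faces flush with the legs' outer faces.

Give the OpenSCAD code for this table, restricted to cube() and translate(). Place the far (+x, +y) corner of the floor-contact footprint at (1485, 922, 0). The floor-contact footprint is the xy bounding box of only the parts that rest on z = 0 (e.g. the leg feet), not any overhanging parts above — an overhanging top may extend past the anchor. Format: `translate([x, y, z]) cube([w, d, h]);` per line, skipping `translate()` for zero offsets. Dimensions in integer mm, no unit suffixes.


// leg_h = 724 - 35 = 689
// apron z = 689 - 72 = 617
translate([397, 329, 689]) cube([1147, 652, 35]);
translate([456, 388, 0]) cube([40, 40, 689]);
translate([1445, 388, 0]) cube([40, 40, 689]);
translate([456, 882, 0]) cube([40, 40, 689]);
translate([1445, 882, 0]) cube([40, 40, 689]);
translate([496, 388, 617]) cube([949, 40, 72]);
translate([496, 882, 617]) cube([949, 40, 72]);
translate([456, 428, 617]) cube([40, 454, 72]);
translate([1445, 428, 617]) cube([40, 454, 72]);


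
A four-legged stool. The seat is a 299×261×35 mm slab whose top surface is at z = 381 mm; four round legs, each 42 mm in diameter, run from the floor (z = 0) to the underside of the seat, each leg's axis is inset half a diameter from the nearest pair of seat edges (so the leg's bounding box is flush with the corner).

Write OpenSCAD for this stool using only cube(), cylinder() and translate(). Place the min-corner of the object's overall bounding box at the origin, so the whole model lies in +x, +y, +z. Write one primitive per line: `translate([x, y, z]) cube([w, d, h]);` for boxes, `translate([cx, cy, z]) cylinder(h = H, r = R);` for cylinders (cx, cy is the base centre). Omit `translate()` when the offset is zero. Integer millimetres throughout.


// leg_h = 381 - 35 = 346
translate([0, 0, 346]) cube([299, 261, 35]);
translate([21, 21, 0]) cylinder(h = 346, r = 21);
translate([278, 21, 0]) cylinder(h = 346, r = 21);
translate([21, 240, 0]) cylinder(h = 346, r = 21);
translate([278, 240, 0]) cylinder(h = 346, r = 21);


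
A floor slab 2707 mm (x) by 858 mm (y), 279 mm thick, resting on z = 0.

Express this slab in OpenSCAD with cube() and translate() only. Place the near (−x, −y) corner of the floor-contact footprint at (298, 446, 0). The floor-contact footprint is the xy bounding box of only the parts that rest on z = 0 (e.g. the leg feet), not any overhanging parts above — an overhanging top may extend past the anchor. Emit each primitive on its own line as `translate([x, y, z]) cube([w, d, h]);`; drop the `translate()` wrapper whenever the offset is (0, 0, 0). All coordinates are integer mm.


translate([298, 446, 0]) cube([2707, 858, 279]);


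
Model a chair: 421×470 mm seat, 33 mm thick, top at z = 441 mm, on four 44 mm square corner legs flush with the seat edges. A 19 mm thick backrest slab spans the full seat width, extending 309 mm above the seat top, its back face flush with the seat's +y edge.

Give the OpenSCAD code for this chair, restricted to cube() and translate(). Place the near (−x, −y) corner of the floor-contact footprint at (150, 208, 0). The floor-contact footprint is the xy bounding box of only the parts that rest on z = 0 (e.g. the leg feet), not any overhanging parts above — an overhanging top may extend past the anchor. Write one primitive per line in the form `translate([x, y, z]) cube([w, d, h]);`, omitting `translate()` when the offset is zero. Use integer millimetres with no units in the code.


translate([150, 208, 408]) cube([421, 470, 33]);
translate([150, 208, 0]) cube([44, 44, 408]);
translate([527, 208, 0]) cube([44, 44, 408]);
translate([150, 634, 0]) cube([44, 44, 408]);
translate([527, 634, 0]) cube([44, 44, 408]);
translate([150, 659, 441]) cube([421, 19, 309]);


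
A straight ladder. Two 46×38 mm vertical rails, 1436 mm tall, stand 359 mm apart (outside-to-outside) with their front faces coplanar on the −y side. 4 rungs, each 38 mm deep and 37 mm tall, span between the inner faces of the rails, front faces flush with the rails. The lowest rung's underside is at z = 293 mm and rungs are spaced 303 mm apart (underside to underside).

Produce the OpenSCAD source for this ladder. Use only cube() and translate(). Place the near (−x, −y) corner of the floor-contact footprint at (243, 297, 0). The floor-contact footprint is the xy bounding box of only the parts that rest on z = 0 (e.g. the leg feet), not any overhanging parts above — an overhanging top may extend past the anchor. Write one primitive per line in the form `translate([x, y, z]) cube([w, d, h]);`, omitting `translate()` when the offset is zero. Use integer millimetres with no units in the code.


translate([243, 297, 0]) cube([46, 38, 1436]);
translate([556, 297, 0]) cube([46, 38, 1436]);
translate([289, 297, 293]) cube([267, 38, 37]);
translate([289, 297, 596]) cube([267, 38, 37]);
translate([289, 297, 899]) cube([267, 38, 37]);
translate([289, 297, 1202]) cube([267, 38, 37]);


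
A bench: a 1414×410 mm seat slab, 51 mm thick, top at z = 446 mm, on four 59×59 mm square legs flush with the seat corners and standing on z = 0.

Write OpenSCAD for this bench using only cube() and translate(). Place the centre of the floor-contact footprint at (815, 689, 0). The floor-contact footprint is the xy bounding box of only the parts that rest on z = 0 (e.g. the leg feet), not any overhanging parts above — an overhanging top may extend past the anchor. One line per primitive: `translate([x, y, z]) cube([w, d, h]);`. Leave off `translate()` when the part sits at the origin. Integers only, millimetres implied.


translate([108, 484, 395]) cube([1414, 410, 51]);
translate([108, 484, 0]) cube([59, 59, 395]);
translate([108, 835, 0]) cube([59, 59, 395]);
translate([1463, 484, 0]) cube([59, 59, 395]);
translate([1463, 835, 0]) cube([59, 59, 395]);


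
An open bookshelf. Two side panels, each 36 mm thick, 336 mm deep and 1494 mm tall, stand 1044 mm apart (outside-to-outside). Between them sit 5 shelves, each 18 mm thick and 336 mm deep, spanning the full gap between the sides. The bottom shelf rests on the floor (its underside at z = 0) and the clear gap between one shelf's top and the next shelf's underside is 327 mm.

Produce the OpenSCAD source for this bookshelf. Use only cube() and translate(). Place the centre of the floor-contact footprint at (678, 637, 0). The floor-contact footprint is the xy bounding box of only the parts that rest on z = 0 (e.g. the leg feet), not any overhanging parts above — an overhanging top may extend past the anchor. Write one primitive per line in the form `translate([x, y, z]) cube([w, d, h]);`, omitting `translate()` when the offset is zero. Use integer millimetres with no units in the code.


translate([156, 469, 0]) cube([36, 336, 1494]);
translate([1164, 469, 0]) cube([36, 336, 1494]);
translate([192, 469, 0]) cube([972, 336, 18]);
translate([192, 469, 345]) cube([972, 336, 18]);
translate([192, 469, 690]) cube([972, 336, 18]);
translate([192, 469, 1035]) cube([972, 336, 18]);
translate([192, 469, 1380]) cube([972, 336, 18]);


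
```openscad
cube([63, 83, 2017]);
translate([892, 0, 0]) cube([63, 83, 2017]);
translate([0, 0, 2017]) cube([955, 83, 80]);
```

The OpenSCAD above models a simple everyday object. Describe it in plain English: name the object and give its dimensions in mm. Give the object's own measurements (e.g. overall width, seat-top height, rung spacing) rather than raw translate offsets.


A door frame. The clear opening is 829 mm wide and 2017 mm high. Two 63 mm wide jambs, 83 mm deep, stand either side of the opening from the floor to the top of the opening. A 80 mm thick head sits across the top of both jambs, spanning the full outside width of the frame.


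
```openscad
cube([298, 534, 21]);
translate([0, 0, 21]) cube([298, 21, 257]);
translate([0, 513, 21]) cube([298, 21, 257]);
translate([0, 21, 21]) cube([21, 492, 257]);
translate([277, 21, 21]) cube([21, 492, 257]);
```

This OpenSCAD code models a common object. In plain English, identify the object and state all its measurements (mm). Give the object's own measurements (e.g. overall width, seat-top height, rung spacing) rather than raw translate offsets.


An open-topped rectangular box: outside dimensions 298×534×278 mm, with a uniform wall and base thickness of 21 mm. The base is a full 298×534 slab on the floor; four walls sit on top of the base. The front and back walls (the −y and +y sides) span the full width; the two side walls fit between them.


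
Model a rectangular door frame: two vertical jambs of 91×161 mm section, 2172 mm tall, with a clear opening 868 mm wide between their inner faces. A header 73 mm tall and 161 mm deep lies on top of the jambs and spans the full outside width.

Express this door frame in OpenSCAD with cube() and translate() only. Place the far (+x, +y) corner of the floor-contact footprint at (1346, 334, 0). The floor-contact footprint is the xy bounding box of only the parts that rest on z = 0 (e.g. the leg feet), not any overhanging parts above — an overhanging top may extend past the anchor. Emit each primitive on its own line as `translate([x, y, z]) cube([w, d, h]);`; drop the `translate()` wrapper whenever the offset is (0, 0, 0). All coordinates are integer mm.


translate([296, 173, 0]) cube([91, 161, 2172]);
translate([1255, 173, 0]) cube([91, 161, 2172]);
translate([296, 173, 2172]) cube([1050, 161, 73]);


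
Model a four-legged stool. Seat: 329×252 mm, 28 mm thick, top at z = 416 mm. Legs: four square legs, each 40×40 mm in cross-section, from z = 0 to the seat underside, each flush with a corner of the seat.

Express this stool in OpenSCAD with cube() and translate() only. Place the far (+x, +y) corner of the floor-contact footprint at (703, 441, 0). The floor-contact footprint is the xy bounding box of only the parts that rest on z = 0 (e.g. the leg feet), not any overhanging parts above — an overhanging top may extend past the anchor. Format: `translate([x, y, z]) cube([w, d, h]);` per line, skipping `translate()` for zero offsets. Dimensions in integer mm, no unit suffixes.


translate([374, 189, 388]) cube([329, 252, 28]);
translate([374, 189, 0]) cube([40, 40, 388]);
translate([663, 189, 0]) cube([40, 40, 388]);
translate([374, 401, 0]) cube([40, 40, 388]);
translate([663, 401, 0]) cube([40, 40, 388]);


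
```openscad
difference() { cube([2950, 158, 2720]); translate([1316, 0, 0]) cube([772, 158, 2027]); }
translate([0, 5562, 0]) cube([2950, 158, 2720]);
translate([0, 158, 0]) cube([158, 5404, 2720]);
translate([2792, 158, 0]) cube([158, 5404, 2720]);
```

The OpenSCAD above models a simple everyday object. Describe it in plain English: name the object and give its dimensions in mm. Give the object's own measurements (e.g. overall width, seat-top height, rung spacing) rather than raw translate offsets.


A single room: four walls, each 2720 mm tall and 158 mm thick, enclosing an outside footprint 2950×5720 mm (x × y), no floor or roof. The front and back walls (−y and +y sides) run the full x-width; the side walls fit between their inner faces. A door opening 772 mm wide and 2027 mm tall is cut through the front wall from the floor up, its −x edge 1316 mm from the wall's −x end.


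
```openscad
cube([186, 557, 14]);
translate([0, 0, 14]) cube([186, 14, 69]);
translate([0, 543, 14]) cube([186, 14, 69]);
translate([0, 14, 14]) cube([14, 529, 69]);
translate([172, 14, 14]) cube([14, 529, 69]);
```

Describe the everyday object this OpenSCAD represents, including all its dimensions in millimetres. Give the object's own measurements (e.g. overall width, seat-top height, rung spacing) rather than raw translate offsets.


An open-topped rectangular box: outside dimensions 186×557×83 mm, with a uniform wall and base thickness of 14 mm. The base is a full 186×557 slab on the floor; four walls sit on top of the base. The front and back walls (the −y and +y sides) span the full width; the two side walls fit between them.


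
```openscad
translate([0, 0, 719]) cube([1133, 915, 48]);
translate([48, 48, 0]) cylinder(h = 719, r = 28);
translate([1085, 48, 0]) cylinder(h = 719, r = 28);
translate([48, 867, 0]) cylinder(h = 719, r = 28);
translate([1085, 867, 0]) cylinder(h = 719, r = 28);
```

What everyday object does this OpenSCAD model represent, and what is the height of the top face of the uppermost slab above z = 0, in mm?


A table. The table height is 767 mm.

A 1133×915×48 slab sits at z = 719 on four Ø56 mm round legs — a table. The top surface is at 719 + 48 = 767 mm.


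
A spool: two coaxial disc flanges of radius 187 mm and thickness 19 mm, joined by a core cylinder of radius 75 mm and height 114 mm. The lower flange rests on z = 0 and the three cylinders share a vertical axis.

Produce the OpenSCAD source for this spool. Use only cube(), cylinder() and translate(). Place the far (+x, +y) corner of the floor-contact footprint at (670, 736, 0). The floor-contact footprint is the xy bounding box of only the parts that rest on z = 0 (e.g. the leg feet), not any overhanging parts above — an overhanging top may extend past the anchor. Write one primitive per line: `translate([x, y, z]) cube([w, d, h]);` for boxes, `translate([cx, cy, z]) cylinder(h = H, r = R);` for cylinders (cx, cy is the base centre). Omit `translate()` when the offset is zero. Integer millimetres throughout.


translate([483, 549, 0]) cylinder(h = 19, r = 187);
translate([483, 549, 19]) cylinder(h = 114, r = 75);
translate([483, 549, 133]) cylinder(h = 19, r = 187);


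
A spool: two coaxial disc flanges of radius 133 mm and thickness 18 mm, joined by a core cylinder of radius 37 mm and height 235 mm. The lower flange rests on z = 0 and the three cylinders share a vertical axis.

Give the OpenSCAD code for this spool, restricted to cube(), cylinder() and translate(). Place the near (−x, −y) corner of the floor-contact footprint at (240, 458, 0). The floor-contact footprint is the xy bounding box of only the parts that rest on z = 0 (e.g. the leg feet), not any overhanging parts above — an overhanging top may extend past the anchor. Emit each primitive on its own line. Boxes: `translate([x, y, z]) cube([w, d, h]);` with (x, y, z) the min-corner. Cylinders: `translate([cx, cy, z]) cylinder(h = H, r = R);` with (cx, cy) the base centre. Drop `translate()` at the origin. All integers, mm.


translate([373, 591, 0]) cylinder(h = 18, r = 133);
translate([373, 591, 18]) cylinder(h = 235, r = 37);
translate([373, 591, 253]) cylinder(h = 18, r = 133);


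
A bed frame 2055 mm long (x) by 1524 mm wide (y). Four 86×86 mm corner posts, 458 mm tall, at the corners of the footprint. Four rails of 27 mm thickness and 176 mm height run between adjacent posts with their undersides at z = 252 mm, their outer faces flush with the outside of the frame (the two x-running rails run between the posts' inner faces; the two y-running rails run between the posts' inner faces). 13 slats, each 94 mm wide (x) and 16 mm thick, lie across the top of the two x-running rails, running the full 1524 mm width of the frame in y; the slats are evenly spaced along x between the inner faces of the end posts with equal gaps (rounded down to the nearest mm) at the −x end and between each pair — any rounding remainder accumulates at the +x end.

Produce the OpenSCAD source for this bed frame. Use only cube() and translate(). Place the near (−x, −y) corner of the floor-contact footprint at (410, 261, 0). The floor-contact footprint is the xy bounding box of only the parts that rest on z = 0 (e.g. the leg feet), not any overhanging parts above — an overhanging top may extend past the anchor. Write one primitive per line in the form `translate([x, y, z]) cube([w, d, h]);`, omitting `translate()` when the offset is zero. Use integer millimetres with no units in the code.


translate([410, 261, 0]) cube([86, 86, 458]);
translate([410, 1699, 0]) cube([86, 86, 458]);
translate([2379, 261, 0]) cube([86, 86, 458]);
translate([2379, 1699, 0]) cube([86, 86, 458]);
translate([496, 261, 252]) cube([1883, 27, 176]);
translate([496, 1758, 252]) cube([1883, 27, 176]);
translate([410, 347, 252]) cube([27, 1352, 176]);
translate([2438, 347, 252]) cube([27, 1352, 176]);
translate([543, 261, 428]) cube([94, 1524, 16]);
translate([684, 261, 428]) cube([94, 1524, 16]);
translate([825, 261, 428]) cube([94, 1524, 16]);
translate([966, 261, 428]) cube([94, 1524, 16]);
translate([1107, 261, 428]) cube([94, 1524, 16]);
translate([1248, 261, 428]) cube([94, 1524, 16]);
translate([1389, 261, 428]) cube([94, 1524, 16]);
translate([1530, 261, 428]) cube([94, 1524, 16]);
translate([1671, 261, 428]) cube([94, 1524, 16]);
translate([1812, 261, 428]) cube([94, 1524, 16]);
translate([1953, 261, 428]) cube([94, 1524, 16]);
translate([2094, 261, 428]) cube([94, 1524, 16]);
translate([2235, 261, 428]) cube([94, 1524, 16]);
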